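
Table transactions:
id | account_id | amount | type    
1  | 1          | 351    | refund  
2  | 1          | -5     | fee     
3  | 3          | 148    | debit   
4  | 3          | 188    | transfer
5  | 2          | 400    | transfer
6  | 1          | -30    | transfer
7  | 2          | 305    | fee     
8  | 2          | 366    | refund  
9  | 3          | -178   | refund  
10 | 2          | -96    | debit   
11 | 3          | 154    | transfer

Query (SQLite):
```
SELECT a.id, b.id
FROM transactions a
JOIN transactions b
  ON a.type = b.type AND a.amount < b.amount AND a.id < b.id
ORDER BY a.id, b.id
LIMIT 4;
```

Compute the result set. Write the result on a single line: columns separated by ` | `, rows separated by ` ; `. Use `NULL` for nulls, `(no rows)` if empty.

1 | 8 ; 2 | 7 ; 4 | 5 ; 6 | 11

Pairs (a,b) with same type, a.amount < b.amount, a.id < b.id.
type groups: debit:{3,10} fee:{2,7} refund:{1,8,9} transfer:{4,5,6,11}
Ordered by (a.id, b.id); first 4.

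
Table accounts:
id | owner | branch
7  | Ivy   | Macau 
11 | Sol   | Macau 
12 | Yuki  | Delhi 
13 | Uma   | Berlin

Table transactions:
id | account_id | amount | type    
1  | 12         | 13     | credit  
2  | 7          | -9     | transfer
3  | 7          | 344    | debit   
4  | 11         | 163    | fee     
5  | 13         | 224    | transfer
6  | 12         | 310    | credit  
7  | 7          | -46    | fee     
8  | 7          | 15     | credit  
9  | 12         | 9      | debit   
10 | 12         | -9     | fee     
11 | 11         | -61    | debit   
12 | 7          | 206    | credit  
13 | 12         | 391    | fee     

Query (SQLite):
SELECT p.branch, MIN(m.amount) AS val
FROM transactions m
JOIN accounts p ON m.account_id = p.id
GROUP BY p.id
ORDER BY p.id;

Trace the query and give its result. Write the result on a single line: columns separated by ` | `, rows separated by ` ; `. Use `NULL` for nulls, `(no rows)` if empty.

Join each transactions row to its accounts via account_id.
Group joined rows by accounts.id; compute MIN(m.amount) per group.
  7: ids {2, 3, 7, 8, 12} → MIN(m.amount)=-46
  11: ids {4, 11} → MIN(m.amount)=-61
  12: ids {1, 6, 9, 10, 13} → MIN(m.amount)=-9
  13: ids {5} → MIN(m.amount)=224

Macau | -46 ; Macau | -61 ; Delhi | -9 ; Berlin | 224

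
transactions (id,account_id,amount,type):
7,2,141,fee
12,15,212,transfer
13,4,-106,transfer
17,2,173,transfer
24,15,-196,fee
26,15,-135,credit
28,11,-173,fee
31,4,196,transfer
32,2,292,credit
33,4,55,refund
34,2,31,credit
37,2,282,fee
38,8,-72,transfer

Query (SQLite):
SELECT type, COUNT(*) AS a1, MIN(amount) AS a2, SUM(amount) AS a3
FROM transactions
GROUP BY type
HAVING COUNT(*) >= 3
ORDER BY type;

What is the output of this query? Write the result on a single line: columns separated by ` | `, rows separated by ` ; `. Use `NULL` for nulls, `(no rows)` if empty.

Group transactions by type.
Per group compute: COUNT(*), MIN(amount), SUM(amount).
HAVING: drop groups with fewer than 3 rows.
  credit: ids {26, 32, 34} → COUNT(*)=3, MIN(amount)=-135, SUM(amount)=188
  fee: ids {7, 24, 28, 37} → COUNT(*)=4, MIN(amount)=-196, SUM(amount)=54
  refund: ids {33} → COUNT(*)=1, MIN(amount)=55, SUM(amount)=55
  transfer: ids {12, 13, 17, 31, 38} → COUNT(*)=5, MIN(amount)=-106, SUM(amount)=403

credit | 3 | -135 | 188 ; fee | 4 | -196 | 54 ; transfer | 5 | -106 | 403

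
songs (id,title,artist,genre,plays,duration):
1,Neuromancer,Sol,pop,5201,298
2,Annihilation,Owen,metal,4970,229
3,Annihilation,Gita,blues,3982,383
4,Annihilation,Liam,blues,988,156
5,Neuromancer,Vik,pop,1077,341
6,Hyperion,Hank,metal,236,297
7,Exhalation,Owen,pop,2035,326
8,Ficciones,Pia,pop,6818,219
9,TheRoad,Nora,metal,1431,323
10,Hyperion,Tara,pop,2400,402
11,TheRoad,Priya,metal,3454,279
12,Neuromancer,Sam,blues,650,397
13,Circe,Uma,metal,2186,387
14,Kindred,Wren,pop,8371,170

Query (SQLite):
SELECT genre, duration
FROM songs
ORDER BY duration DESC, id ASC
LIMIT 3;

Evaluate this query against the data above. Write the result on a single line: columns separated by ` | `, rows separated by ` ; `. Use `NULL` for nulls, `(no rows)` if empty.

pop | 402 ; blues | 397 ; metal | 387

Sort by duration desc, tiebreak id asc: (402, id=10), (397, id=12), (387, id=13), (383, id=3), (341, id=5), (326, id=7) …. Take first 3.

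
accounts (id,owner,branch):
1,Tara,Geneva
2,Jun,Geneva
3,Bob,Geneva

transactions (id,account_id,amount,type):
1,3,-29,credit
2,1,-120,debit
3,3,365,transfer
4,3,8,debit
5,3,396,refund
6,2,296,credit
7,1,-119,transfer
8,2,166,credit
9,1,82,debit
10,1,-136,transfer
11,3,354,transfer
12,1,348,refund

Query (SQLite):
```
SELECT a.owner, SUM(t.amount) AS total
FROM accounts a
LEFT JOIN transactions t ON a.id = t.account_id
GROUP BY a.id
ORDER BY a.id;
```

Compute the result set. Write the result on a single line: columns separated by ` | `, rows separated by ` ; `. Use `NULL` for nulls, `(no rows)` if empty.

LEFT JOIN keeps every accounts row; unmatched ones get NULL for transactions columns.
Group by accounts.id and compute SUM(t.amount). SUM over an all-NULL group is NULL.
  1: ids {2, 7, 9, 10, 12} → SUM(t.amount)=55
  2: ids {6, 8} → SUM(t.amount)=462
  3: ids {1, 3, 4, 5, 11} → SUM(t.amount)=1094

Tara | 55 ; Jun | 462 ; Bob | 1094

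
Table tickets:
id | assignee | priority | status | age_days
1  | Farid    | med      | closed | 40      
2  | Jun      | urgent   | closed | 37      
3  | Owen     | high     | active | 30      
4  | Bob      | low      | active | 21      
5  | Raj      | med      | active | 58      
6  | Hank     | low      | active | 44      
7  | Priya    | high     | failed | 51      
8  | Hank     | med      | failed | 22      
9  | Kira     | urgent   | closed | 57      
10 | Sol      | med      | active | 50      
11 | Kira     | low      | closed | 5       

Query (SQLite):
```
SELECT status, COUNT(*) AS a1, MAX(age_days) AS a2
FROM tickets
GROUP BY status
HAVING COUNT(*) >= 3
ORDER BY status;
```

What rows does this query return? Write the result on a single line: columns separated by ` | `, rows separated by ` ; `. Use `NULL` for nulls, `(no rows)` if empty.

active | 5 | 58 ; closed | 4 | 57

Group tickets by status.
Per group compute: COUNT(*), MAX(age_days).
HAVING: drop groups with fewer than 3 rows.
  active: ids {3, 4, 5, 6, 10} → COUNT(*)=5, MAX(age_days)=58
  closed: ids {1, 2, 9, 11} → COUNT(*)=4, MAX(age_days)=57
  failed: ids {7, 8} → COUNT(*)=2, MAX(age_days)=51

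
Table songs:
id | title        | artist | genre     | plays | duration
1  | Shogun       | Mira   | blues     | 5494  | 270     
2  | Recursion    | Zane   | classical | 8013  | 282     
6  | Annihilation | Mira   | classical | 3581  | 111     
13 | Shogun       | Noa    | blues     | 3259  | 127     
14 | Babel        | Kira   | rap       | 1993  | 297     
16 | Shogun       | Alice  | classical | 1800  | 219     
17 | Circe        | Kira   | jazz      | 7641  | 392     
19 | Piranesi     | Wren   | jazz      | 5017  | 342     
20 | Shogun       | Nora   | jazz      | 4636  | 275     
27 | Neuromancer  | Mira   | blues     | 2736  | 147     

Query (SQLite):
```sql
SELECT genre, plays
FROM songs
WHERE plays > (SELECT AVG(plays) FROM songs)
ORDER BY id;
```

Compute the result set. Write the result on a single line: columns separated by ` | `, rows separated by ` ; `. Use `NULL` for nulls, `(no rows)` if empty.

blues | 5494 ; classical | 8013 ; jazz | 7641 ; jazz | 5017 ; jazz | 4636

Scalar subquery: AVG(plays) over all songs rows = 4417.0.
Keep rows where plays > that value.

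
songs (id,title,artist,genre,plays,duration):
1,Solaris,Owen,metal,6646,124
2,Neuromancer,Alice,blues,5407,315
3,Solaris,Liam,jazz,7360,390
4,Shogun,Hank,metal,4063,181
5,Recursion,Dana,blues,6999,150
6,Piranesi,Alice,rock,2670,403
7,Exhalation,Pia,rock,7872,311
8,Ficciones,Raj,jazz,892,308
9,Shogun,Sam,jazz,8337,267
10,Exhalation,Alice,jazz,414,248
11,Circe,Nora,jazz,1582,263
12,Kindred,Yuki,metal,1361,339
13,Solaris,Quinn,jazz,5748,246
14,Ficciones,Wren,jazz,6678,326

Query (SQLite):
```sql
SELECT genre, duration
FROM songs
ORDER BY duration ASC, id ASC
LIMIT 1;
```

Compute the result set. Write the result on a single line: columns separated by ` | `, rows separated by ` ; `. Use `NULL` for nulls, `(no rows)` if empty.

Sort by duration asc, tiebreak id asc: (124, id=1), (150, id=5), (181, id=4), (246, id=13) …. Take first 1.

metal | 124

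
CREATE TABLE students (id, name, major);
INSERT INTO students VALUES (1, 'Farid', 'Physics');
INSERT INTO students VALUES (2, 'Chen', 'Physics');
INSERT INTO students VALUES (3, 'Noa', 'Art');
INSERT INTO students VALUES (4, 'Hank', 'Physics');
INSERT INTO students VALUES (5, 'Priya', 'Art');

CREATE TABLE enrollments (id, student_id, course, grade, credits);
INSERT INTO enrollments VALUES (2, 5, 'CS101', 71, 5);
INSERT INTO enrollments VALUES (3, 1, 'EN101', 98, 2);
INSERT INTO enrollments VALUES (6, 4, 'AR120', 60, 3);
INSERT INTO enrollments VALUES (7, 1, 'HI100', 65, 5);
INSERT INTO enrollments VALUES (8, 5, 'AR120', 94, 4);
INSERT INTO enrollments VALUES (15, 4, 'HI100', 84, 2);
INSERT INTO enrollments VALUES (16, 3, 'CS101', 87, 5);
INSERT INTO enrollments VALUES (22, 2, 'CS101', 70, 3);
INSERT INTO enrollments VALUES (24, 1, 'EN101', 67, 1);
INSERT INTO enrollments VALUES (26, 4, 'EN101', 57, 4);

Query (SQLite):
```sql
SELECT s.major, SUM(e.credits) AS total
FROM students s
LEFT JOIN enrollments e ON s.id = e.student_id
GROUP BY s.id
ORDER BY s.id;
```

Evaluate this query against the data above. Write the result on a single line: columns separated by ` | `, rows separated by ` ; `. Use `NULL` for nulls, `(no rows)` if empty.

LEFT JOIN keeps every students row; unmatched ones get NULL for enrollments columns.
Group by students.id and compute SUM(e.credits). SUM over an all-NULL group is NULL.
  1: ids {3, 7, 24} → SUM(e.credits)=8
  2: ids {22} → SUM(e.credits)=3
  3: ids {16} → SUM(e.credits)=5
  4: ids {6, 15, 26} → SUM(e.credits)=9
  5: ids {2, 8} → SUM(e.credits)=9

Physics | 8 ; Physics | 3 ; Art | 5 ; Physics | 9 ; Art | 9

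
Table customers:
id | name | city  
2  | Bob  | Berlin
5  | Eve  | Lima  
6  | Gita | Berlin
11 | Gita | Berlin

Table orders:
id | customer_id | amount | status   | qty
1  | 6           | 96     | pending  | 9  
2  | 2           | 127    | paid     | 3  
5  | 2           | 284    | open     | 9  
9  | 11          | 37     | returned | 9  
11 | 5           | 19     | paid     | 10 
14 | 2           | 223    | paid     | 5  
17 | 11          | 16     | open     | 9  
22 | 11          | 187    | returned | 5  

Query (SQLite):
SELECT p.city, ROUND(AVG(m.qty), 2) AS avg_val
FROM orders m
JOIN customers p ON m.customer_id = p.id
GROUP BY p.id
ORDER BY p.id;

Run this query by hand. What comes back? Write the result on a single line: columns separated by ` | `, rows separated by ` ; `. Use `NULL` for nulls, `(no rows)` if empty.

Berlin | 5.67 ; Lima | 10 ; Berlin | 9 ; Berlin | 7.67

Join each orders row to its customers via customer_id.
Group joined rows by customers.id; compute ROUND(AVG(m.qty), 2) per group.
  2: ids {2, 5, 14} → ROUND(AVG(m.qty), 2)=5.67
  5: ids {11} → ROUND(AVG(m.qty), 2)=10
  6: ids {1} → ROUND(AVG(m.qty), 2)=9
  11: ids {9, 17, 22} → ROUND(AVG(m.qty), 2)=7.67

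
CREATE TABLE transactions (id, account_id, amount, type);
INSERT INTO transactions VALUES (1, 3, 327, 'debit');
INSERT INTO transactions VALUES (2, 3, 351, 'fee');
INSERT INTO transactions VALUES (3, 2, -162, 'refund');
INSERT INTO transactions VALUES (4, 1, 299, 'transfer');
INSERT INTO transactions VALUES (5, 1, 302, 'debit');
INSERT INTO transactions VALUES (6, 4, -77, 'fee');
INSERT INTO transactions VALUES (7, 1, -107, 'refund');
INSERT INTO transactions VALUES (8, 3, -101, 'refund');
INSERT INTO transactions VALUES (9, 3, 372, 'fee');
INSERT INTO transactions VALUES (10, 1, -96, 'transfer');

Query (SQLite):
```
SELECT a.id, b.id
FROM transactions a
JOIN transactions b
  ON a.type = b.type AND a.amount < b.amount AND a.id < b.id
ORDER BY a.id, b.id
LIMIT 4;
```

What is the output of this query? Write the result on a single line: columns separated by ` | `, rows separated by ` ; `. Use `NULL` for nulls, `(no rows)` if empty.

Pairs (a,b) with same type, a.amount < b.amount, a.id < b.id.
type groups: debit:{1,5} fee:{2,6,9} refund:{3,7,8} transfer:{4,10}
Ordered by (a.id, b.id); first 4.

2 | 9 ; 3 | 7 ; 3 | 8 ; 6 | 9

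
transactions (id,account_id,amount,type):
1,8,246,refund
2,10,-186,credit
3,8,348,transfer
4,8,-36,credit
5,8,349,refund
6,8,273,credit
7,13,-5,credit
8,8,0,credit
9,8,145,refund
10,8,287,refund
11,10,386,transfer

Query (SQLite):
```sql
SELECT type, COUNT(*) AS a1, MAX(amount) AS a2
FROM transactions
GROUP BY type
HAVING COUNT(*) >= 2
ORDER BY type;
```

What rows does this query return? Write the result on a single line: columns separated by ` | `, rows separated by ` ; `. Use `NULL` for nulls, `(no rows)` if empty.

Group transactions by type.
Per group compute: COUNT(*), MAX(amount).
HAVING: drop groups with fewer than 2 rows.
  credit: ids {2, 4, 6, 7, 8} → COUNT(*)=5, MAX(amount)=273
  refund: ids {1, 5, 9, 10} → COUNT(*)=4, MAX(amount)=349
  transfer: ids {3, 11} → COUNT(*)=2, MAX(amount)=386

credit | 5 | 273 ; refund | 4 | 349 ; transfer | 2 | 386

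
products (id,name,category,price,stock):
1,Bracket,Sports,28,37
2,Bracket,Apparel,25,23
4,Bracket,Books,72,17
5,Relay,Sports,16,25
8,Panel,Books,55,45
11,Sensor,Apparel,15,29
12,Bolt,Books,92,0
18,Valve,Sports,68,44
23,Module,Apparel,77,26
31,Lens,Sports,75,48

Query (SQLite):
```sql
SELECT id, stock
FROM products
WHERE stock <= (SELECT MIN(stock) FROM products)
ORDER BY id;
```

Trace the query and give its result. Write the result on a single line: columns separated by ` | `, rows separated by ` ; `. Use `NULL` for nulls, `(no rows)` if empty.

12 | 0

Scalar subquery: MIN(stock) over all products rows = 0.
Keep rows where stock <= that value.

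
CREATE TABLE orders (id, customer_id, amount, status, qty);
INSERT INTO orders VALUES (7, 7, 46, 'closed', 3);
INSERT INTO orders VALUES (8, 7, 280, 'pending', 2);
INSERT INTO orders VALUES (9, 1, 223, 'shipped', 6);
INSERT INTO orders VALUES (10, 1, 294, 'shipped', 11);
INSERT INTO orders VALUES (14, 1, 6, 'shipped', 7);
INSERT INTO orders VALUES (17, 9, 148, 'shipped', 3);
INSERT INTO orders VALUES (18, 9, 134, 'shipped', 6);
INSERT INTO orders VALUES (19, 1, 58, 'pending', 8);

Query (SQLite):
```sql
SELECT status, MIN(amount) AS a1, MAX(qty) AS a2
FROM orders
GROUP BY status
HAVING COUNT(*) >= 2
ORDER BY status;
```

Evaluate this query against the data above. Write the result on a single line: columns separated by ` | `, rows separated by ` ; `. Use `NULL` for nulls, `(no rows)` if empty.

Group orders by status.
Per group compute: MIN(amount), MAX(qty).
HAVING: drop groups with fewer than 2 rows.
  closed: ids {7} → MIN(amount)=46, MAX(qty)=3
  pending: ids {8, 19} → MIN(amount)=58, MAX(qty)=8
  shipped: ids {9, 10, 14, 17, 18} → MIN(amount)=6, MAX(qty)=11

pending | 58 | 8 ; shipped | 6 | 11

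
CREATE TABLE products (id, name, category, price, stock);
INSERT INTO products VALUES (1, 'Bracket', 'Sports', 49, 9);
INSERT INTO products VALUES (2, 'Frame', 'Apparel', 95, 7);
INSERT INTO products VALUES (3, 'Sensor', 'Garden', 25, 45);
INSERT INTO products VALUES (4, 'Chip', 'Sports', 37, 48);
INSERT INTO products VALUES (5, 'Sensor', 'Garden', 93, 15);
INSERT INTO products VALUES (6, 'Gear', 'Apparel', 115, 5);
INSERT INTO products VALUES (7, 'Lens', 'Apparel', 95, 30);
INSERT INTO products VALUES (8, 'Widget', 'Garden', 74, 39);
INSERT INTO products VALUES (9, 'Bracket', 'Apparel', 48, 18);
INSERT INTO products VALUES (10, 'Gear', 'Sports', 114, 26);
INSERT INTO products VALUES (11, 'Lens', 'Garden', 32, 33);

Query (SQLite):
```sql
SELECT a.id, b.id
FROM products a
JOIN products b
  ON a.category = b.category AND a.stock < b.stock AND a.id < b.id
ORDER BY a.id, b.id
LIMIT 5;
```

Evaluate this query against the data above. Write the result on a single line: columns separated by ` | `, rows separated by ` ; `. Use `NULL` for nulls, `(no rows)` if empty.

1 | 4 ; 1 | 10 ; 2 | 7 ; 2 | 9 ; 5 | 8

Pairs (a,b) with same category, a.stock < b.stock, a.id < b.id.
category groups: Apparel:{2,6,7,9} Garden:{3,5,8,11} Sports:{1,4,10}
Ordered by (a.id, b.id); first 5.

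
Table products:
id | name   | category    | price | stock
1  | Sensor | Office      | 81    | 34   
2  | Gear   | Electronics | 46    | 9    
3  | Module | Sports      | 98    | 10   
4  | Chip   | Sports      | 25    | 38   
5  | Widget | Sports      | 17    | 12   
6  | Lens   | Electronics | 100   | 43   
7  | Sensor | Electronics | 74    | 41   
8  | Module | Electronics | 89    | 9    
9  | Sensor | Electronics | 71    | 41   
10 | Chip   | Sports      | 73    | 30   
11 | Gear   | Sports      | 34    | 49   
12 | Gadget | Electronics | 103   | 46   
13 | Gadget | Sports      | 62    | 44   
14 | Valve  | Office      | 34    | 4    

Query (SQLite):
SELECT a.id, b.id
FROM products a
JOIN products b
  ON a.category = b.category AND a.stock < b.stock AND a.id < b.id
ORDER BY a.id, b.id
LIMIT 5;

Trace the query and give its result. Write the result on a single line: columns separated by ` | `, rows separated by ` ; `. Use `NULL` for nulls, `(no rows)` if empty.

Pairs (a,b) with same category, a.stock < b.stock, a.id < b.id.
category groups: Electronics:{2,6,7,8,9,12} Office:{1,14} Sports:{3,4,5,10,11,13}
Ordered by (a.id, b.id); first 5.

2 | 6 ; 2 | 7 ; 2 | 9 ; 2 | 12 ; 3 | 4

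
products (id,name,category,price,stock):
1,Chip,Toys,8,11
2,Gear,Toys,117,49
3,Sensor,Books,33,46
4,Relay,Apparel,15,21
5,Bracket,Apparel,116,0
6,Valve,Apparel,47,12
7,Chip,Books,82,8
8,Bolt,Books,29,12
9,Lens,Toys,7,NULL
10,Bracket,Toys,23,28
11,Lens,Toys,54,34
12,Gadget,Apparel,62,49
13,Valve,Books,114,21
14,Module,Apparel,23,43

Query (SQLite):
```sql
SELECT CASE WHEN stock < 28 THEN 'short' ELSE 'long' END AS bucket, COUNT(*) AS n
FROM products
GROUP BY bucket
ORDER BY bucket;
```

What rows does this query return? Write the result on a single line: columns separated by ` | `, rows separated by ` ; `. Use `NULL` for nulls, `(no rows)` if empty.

Bucket rows by stock < 28 → 'short' else 'long'; count each bucket.
NULL < 28 is unknown, so NULL stock falls into ELSE → 'long'.

long | 7 ; short | 7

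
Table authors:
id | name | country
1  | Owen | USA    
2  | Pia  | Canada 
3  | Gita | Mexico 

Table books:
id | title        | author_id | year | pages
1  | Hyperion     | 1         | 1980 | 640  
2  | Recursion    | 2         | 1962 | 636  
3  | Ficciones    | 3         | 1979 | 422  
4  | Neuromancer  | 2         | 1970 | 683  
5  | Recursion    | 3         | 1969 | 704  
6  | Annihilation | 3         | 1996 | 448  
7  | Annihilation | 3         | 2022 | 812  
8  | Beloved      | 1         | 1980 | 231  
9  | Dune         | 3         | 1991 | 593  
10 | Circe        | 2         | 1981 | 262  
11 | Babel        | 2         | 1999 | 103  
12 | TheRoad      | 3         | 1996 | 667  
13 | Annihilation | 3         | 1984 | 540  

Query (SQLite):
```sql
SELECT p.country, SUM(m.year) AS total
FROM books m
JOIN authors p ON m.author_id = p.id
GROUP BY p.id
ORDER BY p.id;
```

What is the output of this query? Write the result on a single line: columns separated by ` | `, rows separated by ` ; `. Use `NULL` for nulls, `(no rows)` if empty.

Join each books row to its authors via author_id.
Group joined rows by authors.id; compute SUM(m.year) per group.
  1: ids {1, 8} → SUM(m.year)=3960
  2: ids {2, 4, 10, 11} → SUM(m.year)=7912
  3: ids {3, 5, 6, 7, 9, 12, 13} → SUM(m.year)=13937

USA | 3960 ; Canada | 7912 ; Mexico | 13937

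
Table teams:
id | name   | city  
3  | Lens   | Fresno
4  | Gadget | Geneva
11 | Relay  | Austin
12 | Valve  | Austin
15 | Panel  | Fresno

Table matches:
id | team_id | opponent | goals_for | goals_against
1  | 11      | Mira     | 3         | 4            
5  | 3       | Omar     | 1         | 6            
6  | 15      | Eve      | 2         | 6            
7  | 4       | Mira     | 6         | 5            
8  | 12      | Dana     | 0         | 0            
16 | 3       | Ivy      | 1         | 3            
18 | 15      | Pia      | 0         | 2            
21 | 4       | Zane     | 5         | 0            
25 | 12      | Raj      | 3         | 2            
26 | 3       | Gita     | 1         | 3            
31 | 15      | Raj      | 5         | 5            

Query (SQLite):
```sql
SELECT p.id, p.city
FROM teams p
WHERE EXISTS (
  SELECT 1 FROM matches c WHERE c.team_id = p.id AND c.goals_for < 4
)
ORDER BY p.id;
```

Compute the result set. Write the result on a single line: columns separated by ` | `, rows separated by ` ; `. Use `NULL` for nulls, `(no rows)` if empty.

3 | Fresno ; 11 | Austin ; 12 | Austin ; 15 | Fresno

For each teams row, check whether any matches with matching team_id has goals_for < 4.
Keep rows where that is true.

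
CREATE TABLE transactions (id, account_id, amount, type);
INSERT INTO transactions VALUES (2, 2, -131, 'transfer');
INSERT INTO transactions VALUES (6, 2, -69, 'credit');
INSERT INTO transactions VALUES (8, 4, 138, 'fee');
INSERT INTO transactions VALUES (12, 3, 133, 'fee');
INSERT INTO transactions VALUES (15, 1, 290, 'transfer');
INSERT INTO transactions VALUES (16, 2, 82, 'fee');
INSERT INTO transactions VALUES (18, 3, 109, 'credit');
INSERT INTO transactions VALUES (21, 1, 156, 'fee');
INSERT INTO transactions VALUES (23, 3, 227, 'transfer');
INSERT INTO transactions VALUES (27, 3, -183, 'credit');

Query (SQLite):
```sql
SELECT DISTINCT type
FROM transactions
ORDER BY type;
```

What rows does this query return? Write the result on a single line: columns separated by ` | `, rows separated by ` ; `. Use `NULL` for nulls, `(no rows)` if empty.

Collect distinct type values from transactions.

credit ; fee ; transfer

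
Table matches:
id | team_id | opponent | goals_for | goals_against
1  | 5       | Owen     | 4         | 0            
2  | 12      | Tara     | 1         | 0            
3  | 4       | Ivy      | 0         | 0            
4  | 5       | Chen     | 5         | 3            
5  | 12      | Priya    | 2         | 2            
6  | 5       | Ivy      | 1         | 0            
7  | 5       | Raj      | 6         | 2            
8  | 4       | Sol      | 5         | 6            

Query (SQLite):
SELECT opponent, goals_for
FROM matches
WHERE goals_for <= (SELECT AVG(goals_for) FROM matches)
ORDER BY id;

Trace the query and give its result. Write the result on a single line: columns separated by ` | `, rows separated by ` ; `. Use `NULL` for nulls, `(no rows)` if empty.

Scalar subquery: AVG(goals_for) over all matches rows = 3.0.
Keep rows where goals_for <= that value.

Tara | 1 ; Ivy | 0 ; Priya | 2 ; Ivy | 1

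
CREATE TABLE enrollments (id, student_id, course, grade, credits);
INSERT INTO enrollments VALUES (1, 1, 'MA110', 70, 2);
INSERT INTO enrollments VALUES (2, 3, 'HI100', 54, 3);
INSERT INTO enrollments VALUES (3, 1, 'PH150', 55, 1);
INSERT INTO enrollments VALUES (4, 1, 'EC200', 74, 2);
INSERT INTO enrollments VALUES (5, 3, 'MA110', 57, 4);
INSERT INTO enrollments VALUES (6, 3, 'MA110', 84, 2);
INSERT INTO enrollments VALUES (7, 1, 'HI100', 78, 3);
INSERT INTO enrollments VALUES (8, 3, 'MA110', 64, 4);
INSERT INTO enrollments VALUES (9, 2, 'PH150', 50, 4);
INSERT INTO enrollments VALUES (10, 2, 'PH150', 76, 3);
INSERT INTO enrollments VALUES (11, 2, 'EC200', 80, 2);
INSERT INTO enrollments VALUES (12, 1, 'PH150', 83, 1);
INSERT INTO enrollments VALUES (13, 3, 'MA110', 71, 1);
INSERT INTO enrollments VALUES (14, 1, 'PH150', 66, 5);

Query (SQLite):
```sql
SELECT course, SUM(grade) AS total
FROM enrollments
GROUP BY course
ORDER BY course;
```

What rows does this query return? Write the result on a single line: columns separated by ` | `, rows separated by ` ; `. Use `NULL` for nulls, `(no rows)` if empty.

EC200 | 154 ; HI100 | 132 ; MA110 | 346 ; PH150 | 330

Partition enrollments by course; compute SUM(grade) within each group.
  EC200: ids {4, 11} → SUM(grade)=154
  HI100: ids {2, 7} → SUM(grade)=132
  MA110: ids {1, 5, 6, 8, 13} → SUM(grade)=346
  PH150: ids {3, 9, 10, 12, 14} → SUM(grade)=330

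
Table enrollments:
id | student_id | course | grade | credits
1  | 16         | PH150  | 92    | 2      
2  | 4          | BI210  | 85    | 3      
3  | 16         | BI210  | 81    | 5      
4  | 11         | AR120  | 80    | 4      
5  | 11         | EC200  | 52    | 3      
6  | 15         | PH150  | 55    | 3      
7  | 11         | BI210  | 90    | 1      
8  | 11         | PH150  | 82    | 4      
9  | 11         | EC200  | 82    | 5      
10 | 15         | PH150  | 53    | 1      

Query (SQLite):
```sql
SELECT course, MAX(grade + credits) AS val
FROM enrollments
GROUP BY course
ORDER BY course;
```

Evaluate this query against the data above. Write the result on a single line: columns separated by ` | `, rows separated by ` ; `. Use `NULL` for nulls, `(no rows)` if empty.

For each row compute grade + credits.
Group by course; take MAX of the expression per group.
  AR120: ids {4} → MAX(grade + credits)=84
  BI210: ids {2, 3, 7} → MAX(grade + credits)=91
  EC200: ids {5, 9} → MAX(grade + credits)=87
  PH150: ids {1, 6, 8, 10} → MAX(grade + credits)=94

AR120 | 84 ; BI210 | 91 ; EC200 | 87 ; PH150 | 94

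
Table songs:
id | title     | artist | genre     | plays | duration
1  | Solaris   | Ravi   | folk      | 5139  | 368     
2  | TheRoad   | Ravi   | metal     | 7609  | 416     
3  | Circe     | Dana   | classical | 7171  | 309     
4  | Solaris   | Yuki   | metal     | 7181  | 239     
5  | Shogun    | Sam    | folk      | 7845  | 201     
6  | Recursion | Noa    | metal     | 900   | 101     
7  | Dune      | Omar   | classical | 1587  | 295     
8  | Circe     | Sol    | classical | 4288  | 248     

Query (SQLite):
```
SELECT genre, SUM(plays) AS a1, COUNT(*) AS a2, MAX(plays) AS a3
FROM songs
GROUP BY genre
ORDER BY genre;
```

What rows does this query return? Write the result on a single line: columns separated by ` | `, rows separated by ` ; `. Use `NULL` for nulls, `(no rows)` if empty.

classical | 13046 | 3 | 7171 ; folk | 12984 | 2 | 7845 ; metal | 15690 | 3 | 7609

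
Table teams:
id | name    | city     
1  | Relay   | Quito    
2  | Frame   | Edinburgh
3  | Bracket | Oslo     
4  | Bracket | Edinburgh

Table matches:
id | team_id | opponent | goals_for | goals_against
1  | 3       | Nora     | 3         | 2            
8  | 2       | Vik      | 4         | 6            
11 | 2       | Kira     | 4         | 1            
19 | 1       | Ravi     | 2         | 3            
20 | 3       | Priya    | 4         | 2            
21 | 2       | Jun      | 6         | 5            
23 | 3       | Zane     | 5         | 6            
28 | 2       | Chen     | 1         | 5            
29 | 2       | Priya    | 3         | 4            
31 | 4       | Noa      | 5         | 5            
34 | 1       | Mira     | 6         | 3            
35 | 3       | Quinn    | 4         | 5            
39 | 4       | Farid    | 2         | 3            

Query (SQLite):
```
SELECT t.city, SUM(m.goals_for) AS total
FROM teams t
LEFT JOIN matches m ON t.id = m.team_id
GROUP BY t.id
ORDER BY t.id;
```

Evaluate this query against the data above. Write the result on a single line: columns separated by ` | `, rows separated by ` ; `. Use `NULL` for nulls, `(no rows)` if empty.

Quito | 8 ; Edinburgh | 18 ; Oslo | 16 ; Edinburgh | 7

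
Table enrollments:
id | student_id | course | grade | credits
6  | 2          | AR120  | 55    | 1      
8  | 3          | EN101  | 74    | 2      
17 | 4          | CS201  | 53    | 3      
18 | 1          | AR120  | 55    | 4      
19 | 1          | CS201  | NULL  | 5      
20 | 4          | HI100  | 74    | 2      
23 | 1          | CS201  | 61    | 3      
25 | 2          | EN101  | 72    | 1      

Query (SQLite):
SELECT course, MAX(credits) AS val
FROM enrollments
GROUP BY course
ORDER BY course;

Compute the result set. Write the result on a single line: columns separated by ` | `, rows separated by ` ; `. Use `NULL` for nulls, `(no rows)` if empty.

Partition enrollments by course; compute MAX(credits) within each group.
  AR120: ids {6, 18} → MAX(credits)=4
  CS201: ids {17, 19, 23} → MAX(credits)=5
  EN101: ids {8, 25} → MAX(credits)=2
  HI100: ids {20} → MAX(credits)=2

AR120 | 4 ; CS201 | 5 ; EN101 | 2 ; HI100 | 2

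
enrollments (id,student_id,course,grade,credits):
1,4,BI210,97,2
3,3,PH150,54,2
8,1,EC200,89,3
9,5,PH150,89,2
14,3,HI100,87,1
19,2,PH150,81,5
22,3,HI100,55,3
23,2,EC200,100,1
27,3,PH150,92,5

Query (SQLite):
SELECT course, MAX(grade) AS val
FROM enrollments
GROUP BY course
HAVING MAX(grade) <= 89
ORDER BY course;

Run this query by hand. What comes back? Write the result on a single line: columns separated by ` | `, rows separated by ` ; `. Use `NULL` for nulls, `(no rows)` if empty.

HI100 | 87

Partition enrollments by course; compute MAX(grade) within each group.
HAVING: keep groups where MAX(grade) <= 89.
  BI210: ids {1} → MAX(grade)=97
  EC200: ids {8, 23} → MAX(grade)=100
  HI100: ids {14, 22} → MAX(grade)=87
  PH150: ids {3, 9, 19, 27} → MAX(grade)=92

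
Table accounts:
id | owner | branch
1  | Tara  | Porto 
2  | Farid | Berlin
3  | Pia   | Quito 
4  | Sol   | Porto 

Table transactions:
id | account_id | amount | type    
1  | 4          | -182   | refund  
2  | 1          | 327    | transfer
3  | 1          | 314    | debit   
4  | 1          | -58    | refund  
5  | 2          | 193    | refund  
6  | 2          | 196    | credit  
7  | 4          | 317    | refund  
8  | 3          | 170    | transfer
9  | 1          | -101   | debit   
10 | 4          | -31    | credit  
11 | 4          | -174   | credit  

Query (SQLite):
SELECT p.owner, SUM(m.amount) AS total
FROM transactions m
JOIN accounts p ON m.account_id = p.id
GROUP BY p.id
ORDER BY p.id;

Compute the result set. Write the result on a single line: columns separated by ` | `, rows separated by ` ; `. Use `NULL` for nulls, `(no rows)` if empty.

Join each transactions row to its accounts via account_id.
Group joined rows by accounts.id; compute SUM(m.amount) per group.
  1: ids {2, 3, 4, 9} → SUM(m.amount)=482
  2: ids {5, 6} → SUM(m.amount)=389
  3: ids {8} → SUM(m.amount)=170
  4: ids {1, 7, 10, 11} → SUM(m.amount)=-70

Tara | 482 ; Farid | 389 ; Pia | 170 ; Sol | -70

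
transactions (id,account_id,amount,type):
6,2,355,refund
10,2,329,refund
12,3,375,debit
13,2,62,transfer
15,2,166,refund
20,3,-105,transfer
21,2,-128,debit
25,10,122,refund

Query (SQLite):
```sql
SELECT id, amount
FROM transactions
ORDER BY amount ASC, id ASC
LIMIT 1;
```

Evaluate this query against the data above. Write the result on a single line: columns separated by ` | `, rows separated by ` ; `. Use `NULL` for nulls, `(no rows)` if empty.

Sort by amount asc, tiebreak id asc: (-128, id=21), (-105, id=20), (62, id=13), (122, id=25) …. Take first 1.

21 | -128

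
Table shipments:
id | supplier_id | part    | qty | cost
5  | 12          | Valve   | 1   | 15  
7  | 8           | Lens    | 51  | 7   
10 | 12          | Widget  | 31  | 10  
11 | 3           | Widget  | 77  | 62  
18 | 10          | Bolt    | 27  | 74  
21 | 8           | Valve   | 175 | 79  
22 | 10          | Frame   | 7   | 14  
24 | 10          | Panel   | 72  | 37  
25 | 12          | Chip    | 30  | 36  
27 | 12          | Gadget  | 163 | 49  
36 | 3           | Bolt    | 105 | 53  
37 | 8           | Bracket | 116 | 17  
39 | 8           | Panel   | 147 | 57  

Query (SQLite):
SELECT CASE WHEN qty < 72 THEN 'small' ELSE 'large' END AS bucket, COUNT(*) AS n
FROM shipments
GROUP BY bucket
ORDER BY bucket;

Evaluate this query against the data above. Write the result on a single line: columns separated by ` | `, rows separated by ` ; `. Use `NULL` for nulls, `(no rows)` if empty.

large | 7 ; small | 6

Bucket rows by qty < 72 → 'small' else 'large'; count each bucket.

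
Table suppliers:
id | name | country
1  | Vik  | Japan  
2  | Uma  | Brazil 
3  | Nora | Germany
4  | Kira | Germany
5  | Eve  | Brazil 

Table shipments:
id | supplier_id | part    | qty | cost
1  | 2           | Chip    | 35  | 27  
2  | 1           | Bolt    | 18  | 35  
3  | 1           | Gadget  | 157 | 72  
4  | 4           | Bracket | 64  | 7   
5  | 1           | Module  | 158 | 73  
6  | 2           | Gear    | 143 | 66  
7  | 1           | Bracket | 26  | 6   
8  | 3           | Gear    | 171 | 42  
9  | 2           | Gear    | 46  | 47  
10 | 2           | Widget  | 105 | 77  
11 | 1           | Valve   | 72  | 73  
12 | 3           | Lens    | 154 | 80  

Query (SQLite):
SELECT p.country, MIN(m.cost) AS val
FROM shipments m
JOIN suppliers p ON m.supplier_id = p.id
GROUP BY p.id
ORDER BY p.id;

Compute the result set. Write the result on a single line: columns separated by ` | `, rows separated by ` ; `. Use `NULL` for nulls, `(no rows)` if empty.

Japan | 6 ; Brazil | 27 ; Germany | 42 ; Germany | 7

Join each shipments row to its suppliers via supplier_id.
Group joined rows by suppliers.id; compute MIN(m.cost) per group.
  1: ids {2, 3, 5, 7, 11} → MIN(m.cost)=6
  2: ids {1, 6, 9, 10} → MIN(m.cost)=27
  3: ids {8, 12} → MIN(m.cost)=42
  4: ids {4} → MIN(m.cost)=7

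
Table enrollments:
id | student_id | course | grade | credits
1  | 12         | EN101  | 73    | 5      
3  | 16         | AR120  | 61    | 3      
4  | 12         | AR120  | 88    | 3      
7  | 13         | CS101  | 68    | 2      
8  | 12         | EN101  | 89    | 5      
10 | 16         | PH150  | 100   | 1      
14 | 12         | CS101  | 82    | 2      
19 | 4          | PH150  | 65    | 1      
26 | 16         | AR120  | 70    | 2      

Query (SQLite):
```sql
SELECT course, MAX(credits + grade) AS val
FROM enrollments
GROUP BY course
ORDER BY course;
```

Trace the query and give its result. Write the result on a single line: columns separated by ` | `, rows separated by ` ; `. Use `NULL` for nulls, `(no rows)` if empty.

For each row compute credits + grade.
Group by course; take MAX of the expression per group.
  AR120: ids {3, 4, 26} → MAX(credits + grade)=91
  CS101: ids {7, 14} → MAX(credits + grade)=84
  EN101: ids {1, 8} → MAX(credits + grade)=94
  PH150: ids {10, 19} → MAX(credits + grade)=101

AR120 | 91 ; CS101 | 84 ; EN101 | 94 ; PH150 | 101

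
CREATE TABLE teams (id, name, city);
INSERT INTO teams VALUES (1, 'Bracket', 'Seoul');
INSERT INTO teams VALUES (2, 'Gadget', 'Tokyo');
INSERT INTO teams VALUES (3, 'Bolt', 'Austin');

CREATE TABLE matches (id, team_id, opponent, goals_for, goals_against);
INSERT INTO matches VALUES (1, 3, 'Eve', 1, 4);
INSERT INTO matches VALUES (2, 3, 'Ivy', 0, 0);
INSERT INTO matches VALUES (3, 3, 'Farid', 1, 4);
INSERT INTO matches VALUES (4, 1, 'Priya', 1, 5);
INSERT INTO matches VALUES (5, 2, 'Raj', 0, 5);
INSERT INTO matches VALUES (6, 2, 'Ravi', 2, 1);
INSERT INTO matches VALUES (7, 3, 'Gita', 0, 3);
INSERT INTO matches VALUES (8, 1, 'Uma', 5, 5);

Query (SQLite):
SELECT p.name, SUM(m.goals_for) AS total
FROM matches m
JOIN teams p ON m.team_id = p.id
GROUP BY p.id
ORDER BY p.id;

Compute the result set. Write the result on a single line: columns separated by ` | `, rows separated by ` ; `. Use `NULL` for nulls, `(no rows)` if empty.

Bracket | 6 ; Gadget | 2 ; Bolt | 2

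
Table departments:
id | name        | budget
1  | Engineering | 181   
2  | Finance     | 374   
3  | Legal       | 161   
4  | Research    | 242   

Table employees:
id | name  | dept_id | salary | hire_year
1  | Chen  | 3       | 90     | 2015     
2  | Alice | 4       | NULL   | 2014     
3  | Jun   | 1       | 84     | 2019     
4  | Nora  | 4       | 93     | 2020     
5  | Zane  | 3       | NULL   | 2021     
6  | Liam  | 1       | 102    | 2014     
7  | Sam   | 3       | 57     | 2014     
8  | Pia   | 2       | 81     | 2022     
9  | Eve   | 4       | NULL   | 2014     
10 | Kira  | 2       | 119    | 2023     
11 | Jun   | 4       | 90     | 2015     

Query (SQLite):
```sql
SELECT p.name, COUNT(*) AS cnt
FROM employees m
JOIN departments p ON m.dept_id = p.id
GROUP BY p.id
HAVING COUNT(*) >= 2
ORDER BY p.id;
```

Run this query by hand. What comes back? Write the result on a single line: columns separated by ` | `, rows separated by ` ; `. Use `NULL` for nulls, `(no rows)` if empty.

Engineering | 2 ; Finance | 2 ; Legal | 3 ; Research | 4

Join each employees row to its departments via dept_id.
Group joined rows by departments.id; compute COUNT(*) per group.
HAVING: keep groups with count ≥ 2.
  1: ids {3, 6} → COUNT(*)=2
  2: ids {8, 10} → COUNT(*)=2
  3: ids {1, 5, 7} → COUNT(*)=3
  4: ids {2, 4, 9, 11} → COUNT(*)=4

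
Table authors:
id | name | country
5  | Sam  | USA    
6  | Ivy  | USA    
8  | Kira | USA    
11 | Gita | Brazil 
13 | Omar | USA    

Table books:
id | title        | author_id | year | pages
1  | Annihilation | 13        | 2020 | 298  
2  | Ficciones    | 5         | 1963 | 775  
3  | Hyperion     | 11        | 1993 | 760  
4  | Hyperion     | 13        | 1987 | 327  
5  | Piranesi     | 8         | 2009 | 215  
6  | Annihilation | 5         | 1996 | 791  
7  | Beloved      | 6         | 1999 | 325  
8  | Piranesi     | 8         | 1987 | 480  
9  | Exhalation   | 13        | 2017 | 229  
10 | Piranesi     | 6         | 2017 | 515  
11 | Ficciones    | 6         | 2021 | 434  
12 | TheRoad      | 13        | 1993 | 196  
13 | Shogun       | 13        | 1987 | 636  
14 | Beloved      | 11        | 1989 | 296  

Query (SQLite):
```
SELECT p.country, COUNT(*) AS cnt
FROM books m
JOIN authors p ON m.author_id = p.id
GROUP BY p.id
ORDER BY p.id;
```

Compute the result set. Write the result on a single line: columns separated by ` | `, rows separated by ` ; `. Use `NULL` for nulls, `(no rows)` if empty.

Join each books row to its authors via author_id.
Group joined rows by authors.id; compute COUNT(*) per group.
  5: ids {2, 6} → COUNT(*)=2
  6: ids {7, 10, 11} → COUNT(*)=3
  8: ids {5, 8} → COUNT(*)=2
  11: ids {3, 14} → COUNT(*)=2
  13: ids {1, 4, 9, 12, 13} → COUNT(*)=5

USA | 2 ; USA | 3 ; USA | 2 ; Brazil | 2 ; USA | 5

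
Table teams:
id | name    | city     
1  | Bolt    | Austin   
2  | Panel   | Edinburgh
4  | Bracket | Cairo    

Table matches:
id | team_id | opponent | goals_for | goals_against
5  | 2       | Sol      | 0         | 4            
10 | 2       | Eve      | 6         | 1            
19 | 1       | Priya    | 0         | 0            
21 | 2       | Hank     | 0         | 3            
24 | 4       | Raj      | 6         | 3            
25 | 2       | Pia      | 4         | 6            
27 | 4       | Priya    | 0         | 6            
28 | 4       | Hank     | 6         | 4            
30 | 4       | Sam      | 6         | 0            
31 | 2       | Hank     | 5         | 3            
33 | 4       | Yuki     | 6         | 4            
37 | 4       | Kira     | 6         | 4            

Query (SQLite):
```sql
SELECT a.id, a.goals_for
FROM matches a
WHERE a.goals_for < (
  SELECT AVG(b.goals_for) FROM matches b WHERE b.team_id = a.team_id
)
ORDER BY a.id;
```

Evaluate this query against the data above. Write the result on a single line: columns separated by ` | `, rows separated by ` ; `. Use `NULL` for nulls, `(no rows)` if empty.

For each matches row a, compute AVG(goals_for) over rows sharing a.team_id.
Keep row a if a.goals_for < that per-group AVG.
  team_id=1: AVG(goals_for) = 0.0
  team_id=2: AVG(goals_for) = 3.0
  team_id=4: AVG(goals_for) = 5.0

5 | 0 ; 21 | 0 ; 27 | 0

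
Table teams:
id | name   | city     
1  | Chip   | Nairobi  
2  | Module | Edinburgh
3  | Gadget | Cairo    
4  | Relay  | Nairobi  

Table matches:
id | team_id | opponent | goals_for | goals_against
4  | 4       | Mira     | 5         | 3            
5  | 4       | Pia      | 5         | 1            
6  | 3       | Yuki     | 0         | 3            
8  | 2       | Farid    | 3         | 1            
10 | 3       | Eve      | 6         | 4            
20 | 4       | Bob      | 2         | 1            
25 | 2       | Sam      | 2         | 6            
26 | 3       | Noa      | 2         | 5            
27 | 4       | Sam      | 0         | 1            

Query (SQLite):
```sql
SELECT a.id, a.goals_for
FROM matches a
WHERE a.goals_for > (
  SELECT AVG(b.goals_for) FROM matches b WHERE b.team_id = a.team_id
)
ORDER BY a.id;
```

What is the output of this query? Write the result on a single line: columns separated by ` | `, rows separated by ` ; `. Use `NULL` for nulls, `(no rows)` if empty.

4 | 5 ; 5 | 5 ; 8 | 3 ; 10 | 6

For each matches row a, compute AVG(goals_for) over rows sharing a.team_id.
Keep row a if a.goals_for > that per-group AVG.
  team_id=2: AVG(goals_for) = 2.5
  team_id=3: AVG(goals_for) = 2.666667
  team_id=4: AVG(goals_for) = 3.0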